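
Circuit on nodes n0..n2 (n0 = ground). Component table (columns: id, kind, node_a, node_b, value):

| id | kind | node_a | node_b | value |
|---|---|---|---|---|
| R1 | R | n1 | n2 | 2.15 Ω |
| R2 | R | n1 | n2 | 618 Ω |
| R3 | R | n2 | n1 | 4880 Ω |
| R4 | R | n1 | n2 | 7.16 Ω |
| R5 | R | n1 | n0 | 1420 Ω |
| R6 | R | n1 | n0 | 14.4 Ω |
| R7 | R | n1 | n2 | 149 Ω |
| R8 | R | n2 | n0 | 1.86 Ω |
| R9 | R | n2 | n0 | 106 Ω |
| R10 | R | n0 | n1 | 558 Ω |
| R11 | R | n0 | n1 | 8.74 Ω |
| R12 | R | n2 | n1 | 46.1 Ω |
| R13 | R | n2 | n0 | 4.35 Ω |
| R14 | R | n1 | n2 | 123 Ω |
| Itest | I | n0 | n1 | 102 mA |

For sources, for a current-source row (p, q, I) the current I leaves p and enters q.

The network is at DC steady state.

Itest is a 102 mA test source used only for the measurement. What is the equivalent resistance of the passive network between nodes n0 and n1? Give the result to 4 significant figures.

R_eq = 1.858 Ω

Element admittances at DC:
  Y(R1) = 0.4651 S between n1,n2
  Y(R2) = 0.001618 S between n1,n2
  Y(R3) = 0.0002049 S between n2,n1
  Y(R4) = 0.1397 S between n1,n2
  Y(R5) = 0.0007042 S between n1,n0
  Y(R6) = 0.06944 S between n1,n0
  Y(R7) = 0.006711 S between n1,n2
  Y(R8) = 0.5376 S between n2,n0
  Y(R9) = 0.009434 S between n2,n0
  Y(R10) = 0.001792 S between n0,n1
  Y(R11) = 0.1144 S between n0,n1
  Y(R12) = 0.02169 S between n2,n1
  Y(R13) = 0.2299 S between n2,n0
  Y(R14) = 0.008130 S between n1,n2
  Itest: injects 0.102 A into n1 (from n0)
Assemble and solve the 2×2 MNA system:
  V(n1)=0.1895  V(n2)=0.08583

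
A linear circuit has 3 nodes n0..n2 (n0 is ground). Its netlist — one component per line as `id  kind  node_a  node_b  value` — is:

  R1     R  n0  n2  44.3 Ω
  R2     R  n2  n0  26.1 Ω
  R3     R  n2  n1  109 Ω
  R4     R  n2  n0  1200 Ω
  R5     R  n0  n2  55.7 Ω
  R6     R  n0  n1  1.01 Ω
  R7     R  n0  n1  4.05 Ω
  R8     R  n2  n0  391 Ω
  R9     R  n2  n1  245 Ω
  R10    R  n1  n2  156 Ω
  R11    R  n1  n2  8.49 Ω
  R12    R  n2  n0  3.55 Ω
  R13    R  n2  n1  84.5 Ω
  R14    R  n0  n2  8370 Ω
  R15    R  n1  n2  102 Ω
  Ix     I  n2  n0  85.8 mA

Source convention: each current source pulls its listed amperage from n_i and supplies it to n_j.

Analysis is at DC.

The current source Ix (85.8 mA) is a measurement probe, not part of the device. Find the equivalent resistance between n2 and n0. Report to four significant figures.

Apply KCL at each of the 2 non-ground nodes and solve the resulting linear system.
Node n1: branches {R3, R6, R7, R9, R10, R11, R13, R15} → V_1 = -0.01936
Node n2: branches {R1, R2, R3, R4, R5, R8, R9, R10, R11, R12, R13, R14, R15, Ix} → V_2 = -0.1699

R_eq = 1.980 Ω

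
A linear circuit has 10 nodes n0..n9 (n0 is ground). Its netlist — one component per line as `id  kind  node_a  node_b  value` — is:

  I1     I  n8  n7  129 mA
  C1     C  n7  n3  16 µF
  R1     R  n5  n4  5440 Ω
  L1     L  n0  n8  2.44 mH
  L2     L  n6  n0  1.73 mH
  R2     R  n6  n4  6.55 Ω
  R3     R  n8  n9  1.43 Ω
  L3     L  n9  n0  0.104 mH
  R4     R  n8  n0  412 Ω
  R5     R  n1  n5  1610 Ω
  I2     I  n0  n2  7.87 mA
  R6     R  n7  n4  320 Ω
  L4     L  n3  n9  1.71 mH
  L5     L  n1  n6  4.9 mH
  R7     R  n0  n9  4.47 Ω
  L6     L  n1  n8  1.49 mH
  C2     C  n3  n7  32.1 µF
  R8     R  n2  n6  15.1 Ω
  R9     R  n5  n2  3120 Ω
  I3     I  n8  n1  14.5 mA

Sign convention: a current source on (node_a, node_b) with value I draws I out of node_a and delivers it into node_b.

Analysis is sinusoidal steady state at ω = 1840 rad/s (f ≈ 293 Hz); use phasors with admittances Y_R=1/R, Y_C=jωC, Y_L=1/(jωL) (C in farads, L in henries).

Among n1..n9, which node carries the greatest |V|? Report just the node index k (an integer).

7

MNA unknowns: 9 node voltages V₁..V_9
I1: z[8]−=0.129, z[7]+=0.129
C1: Y=0.000+0.02944j on G[7,3]
R1: Y=0.0001838+0.000j on G[5,4]
L1: Y=0.000-0.2227j on G[0,8]
L2: Y=0.000-0.3141j on G[6,0]
R2: Y=0.1527+0.000j on G[6,4]
R3: Y=0.6993+0.000j on G[8,9]
L3: Y=0.000-5.226j on G[9,0]
R4: Y=0.002427+0.000j on G[8,0]
R5: Y=0.0006211+0.000j on G[1,5]
I2: z[0]−=0.00787, z[2]+=0.00787
R6: Y=0.003125+0.000j on G[7,4]
L4: Y=0.000-0.3178j on G[3,9]
L5: Y=0.000-0.1109j on G[1,6]
R7: Y=0.2237+0.000j on G[0,9]
L6: Y=0.000-0.3648j on G[1,8]
C2: Y=0.000+0.05906j on G[3,7]
R8: Y=0.06623+0.000j on G[2,6]
R9: Y=0.0003205+0.000j on G[5,2]
I3: z[8]−=0.0145, z[1]+=0.0145
solve → V1=-0.1222-0.01245j, V2=0.09394+0.01549j, V3=-0.002210+0.4082j, V4=-0.02307-0.005740j, V5=-0.04447-0.003396j, V6=-0.02422+0.01558j, V7=0.03457-1.047j, V8=-0.1520-0.06085j, V9=0.008031+0.002890j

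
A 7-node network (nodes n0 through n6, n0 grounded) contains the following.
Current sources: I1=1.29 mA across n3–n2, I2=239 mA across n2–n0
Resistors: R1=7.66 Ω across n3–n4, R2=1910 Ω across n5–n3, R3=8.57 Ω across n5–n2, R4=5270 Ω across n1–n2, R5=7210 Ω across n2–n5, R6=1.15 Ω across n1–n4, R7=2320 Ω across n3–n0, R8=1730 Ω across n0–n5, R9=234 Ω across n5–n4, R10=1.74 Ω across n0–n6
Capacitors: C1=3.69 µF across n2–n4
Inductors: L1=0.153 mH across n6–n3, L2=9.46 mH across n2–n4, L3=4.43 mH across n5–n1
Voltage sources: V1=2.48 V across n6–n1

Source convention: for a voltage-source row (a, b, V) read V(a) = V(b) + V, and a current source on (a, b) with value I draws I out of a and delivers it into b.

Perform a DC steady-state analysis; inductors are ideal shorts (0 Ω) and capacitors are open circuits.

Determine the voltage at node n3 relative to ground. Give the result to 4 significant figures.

Element admittances at DC:
  I1: injects 0.00129 A into n2 (from n3)
  Y(R1) = 0.1305 S between n3,n4
  Y(R2) = 0.0005236 S between n5,n3
  Y(R3) = 0.1167 S between n5,n2
  Y(C1) = 0.000 S between n2,n4
  Y(R4) = 0.0001898 S between n1,n2
  Y(R5) = 0.0001387 S between n2,n5
  Y(R6) = 0.8696 S between n1,n4
  Y(R7) = 0.0004310 S between n3,n0
  Y(R8) = 0.0005780 S between n0,n5
  L1: short n6↔n3 (DC inductor)
  Y(R9) = 0.004274 S between n5,n4
  I2: injects 0.239 A into n0 (from n2)
  L2: short n2↔n4 (DC inductor)
  Y(R10) = 0.5747 S between n0,n6
  L3: short n5↔n1 (DC inductor)
  V1: constraint V(n6)−V(n1) = 2.48
Assemble and solve the 10×10 MNA system:
  V(n1)=-2.893  V(n2)=-2.816  V(n3)=-0.4126  V(n4)=-2.816  V(n5)=-2.893  V(n6)=-0.4126
  i(L1)=0.3162  i(L2)=-0.2467  i(L3)=0.01226  i(V1)=-0.07900

-0.4126 V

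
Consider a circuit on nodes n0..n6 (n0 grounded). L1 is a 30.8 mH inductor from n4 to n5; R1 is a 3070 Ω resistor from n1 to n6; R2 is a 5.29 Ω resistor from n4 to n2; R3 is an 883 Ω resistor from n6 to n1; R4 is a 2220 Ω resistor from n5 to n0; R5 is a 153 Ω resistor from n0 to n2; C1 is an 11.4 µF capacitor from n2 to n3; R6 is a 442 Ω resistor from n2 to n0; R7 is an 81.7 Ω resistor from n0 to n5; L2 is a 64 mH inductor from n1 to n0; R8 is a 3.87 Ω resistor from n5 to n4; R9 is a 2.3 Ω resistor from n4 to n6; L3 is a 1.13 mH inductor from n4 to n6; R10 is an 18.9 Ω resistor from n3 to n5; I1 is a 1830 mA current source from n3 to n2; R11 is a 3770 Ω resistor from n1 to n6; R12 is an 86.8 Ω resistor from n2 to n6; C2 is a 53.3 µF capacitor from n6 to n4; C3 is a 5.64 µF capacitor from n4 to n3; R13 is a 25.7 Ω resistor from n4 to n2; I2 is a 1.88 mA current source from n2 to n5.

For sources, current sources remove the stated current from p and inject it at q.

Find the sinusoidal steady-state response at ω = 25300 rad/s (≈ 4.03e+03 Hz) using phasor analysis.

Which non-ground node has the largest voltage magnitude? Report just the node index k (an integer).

3

Apply KCL at each of the 6 non-ground nodes and solve the resulting linear system.
Node n1: branches {R1, R3, L2, R11} → V_1 = -0.8206-0.1998j
Node n2: branches {R2, R5, C1, R6, I1, R12, R13, I2} → V_2 = 1.024-1.052j
Node n3: branches {C1, R10, I1, C3} → V_3 = 0.02584+3.667j
Node n4: branches {L1, R2, R8, R9, L3, C2, C3, R13} → V_4 = -0.8879+0.1126j
Node n5: branches {L1, R4, R7, R8, R10, I2} → V_5 = -0.7004+0.6895j
Node n6: branches {R1, R3, R9, L3, R11, R12, C2} → V_6 = -0.8922+0.09427j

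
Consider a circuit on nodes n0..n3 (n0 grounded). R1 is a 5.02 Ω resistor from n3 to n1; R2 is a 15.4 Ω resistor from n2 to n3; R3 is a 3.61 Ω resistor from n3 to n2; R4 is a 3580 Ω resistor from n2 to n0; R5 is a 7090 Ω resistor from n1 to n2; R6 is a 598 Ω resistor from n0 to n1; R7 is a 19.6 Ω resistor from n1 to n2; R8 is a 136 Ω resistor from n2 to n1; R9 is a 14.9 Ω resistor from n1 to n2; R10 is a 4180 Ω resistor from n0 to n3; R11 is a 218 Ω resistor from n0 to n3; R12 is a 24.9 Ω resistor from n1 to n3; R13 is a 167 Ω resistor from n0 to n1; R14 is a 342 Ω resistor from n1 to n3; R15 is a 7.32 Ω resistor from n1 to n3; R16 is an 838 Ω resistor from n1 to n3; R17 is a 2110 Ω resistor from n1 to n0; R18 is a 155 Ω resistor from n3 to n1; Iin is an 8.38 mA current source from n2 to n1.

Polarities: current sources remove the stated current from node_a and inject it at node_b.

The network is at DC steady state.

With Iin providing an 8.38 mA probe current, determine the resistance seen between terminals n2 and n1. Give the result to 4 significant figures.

R_eq = 3.248 Ω

MNA unknowns: 3 node voltages V₁..V_3
R1: Y=0.1992 on G[3,1]
R2: Y=0.06494 on G[2,3]
R3: Y=0.2770 on G[3,2]
R4: Y=0.0002793 on G[2,0]
R5: Y=0.0001410 on G[1,2]
R6: Y=0.001672 on G[0,1]
R7: Y=0.05102 on G[1,2]
R8: Y=0.007353 on G[2,1]
R9: Y=0.06711 on G[1,2]
R10: Y=0.0002392 on G[0,3]
R11: Y=0.004587 on G[0,3]
R12: Y=0.04016 on G[1,3]
R13: Y=0.005988 on G[0,1]
R14: Y=0.002924 on G[1,3]
R15: Y=0.1366 on G[1,3]
R16: Y=0.001193 on G[1,3]
R17: Y=0.0004739 on G[1,0]
R18: Y=0.006452 on G[3,1]
Iin: z[2]−=0.00838, z[1]+=0.00838
solve → V1=0.005213, V2=-0.02200, V3=-0.007512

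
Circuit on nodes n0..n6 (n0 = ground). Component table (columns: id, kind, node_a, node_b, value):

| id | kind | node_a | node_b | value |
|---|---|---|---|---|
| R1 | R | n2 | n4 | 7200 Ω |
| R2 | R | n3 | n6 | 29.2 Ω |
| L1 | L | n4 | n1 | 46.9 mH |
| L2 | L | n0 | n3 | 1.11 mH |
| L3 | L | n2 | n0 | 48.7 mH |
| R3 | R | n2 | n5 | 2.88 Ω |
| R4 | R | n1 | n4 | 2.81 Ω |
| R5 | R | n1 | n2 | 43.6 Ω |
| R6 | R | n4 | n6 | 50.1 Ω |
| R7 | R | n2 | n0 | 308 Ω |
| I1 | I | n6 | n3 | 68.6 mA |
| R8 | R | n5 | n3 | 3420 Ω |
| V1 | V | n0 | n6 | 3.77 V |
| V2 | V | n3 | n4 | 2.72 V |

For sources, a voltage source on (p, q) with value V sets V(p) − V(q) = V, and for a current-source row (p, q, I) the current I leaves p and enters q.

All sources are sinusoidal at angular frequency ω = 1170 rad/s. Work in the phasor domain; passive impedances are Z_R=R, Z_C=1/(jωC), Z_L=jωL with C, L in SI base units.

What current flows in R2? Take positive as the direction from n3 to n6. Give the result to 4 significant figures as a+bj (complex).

0.1300-0.002583j A

MNA unknowns: 6 node voltages V₁..V_6 plus 2 source currents (V1, V2)
R1: Y=0.0001389+0.000j on G[2,4]
R2: Y=0.03425+0.000j on G[3,6]
L1: Y=0.000-0.01822j on G[4,1]
L2: Y=0.000-0.7700j on G[0,3]
L3: Y=0.000-0.01755j on G[2,0]
R3: Y=0.3472+0.000j on G[2,5]
R4: Y=0.3559+0.000j on G[1,4]
R5: Y=0.02294+0.000j on G[1,2]
R6: Y=0.01996+0.000j on G[4,6]
R7: Y=0.003247+0.000j on G[2,0]
I1: z[6]−=0.0686, z[3]+=0.0686
R8: Y=0.0002924+0.000j on G[5,3]
V1: row V0−V6=3.77, i_V1 at 0,6
V2: row V3−V4=2.72, i_V2 at 3,4
solve → V1=-2.622-0.1355j, V2=-1.530-1.127j, V3=0.02481-0.07541j, V4=-2.695-0.07541j, V5=-1.529-1.126j, V6=-3.770+0.000j
aux → i_V1=-0.08281+0.004088j, i_V2=-0.003748+0.02138j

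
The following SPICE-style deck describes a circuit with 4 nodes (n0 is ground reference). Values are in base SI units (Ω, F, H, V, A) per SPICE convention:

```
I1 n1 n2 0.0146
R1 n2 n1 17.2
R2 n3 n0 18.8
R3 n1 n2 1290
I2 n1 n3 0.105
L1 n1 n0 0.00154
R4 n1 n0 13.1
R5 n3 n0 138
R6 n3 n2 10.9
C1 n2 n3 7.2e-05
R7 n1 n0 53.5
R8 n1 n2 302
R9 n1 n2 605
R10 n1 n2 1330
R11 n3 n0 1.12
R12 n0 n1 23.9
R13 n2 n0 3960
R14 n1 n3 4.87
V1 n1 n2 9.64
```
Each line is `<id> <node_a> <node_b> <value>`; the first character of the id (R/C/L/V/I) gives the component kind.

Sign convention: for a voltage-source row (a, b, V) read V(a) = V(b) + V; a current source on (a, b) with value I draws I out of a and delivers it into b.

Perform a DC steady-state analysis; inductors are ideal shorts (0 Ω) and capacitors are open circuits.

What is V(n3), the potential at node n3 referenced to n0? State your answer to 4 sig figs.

Apply KCL at each of the 3 non-ground nodes and solve the resulting linear system.
Node n1: branches {I1, R1, R3, I2, L1, R4, R7, R8, R9, R10, R12, R14, V1} → V_1 = 0.000
Node n2: branches {I1, R1, R3, R6, C1, R8, R9, R10, R13, V1} → V_2 = -9.640
Node n3: branches {R2, I2, R5, R6, C1, R11, R14} → V_3 = -0.6233
Source currents: i(L1)=0.5967, i(V1)=-1.467

-0.6233 V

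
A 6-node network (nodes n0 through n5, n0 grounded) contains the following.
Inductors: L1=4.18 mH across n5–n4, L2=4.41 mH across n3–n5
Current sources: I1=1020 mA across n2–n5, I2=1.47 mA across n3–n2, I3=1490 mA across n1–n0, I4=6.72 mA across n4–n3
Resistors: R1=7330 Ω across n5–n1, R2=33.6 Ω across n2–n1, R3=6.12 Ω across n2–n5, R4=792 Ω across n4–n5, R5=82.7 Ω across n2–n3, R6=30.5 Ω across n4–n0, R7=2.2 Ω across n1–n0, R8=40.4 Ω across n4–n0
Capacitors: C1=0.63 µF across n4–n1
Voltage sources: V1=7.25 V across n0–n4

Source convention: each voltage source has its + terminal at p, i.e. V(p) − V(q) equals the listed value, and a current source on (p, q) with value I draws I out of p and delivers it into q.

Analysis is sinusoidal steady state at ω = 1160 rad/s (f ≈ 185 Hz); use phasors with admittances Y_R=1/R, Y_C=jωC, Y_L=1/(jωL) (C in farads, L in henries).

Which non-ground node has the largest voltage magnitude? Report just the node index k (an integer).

2

MNA unknowns: 5 node voltages V₁..V_5 plus 1 source current (V1)
L1: Y=0.000-0.2062j on G[5,4]
I1: z[2]−=1.02, z[5]+=1.02
R1: Y=0.0001364+0.000j on G[5,1]
R2: Y=0.02976+0.000j on G[2,1]
I2: z[3]−=0.00147, z[2]+=0.00147
R3: Y=0.1634+0.000j on G[2,5]
L2: Y=0.000-0.1955j on G[3,5]
R4: Y=0.001263+0.000j on G[4,5]
C1: Y=0.000+0.0007308j on G[4,1]
R5: Y=0.01209+0.000j on G[2,3]
R6: Y=0.03279+0.000j on G[4,0]
I3: z[1]−=1.49, z[0]+=1.49
R7: Y=0.4545+0.000j on G[1,0]
I4: z[4]−=0.00672, z[3]+=0.00672
R8: Y=0.02475+0.000j on G[4,0]
V1: row V0−V4=7.25, i_V1 at 0,4
solve → V1=-3.790+0.05560j, V2=-11.59+0.9847j, V3=-7.113+0.9094j, V4=-7.250+0.000j, V5=-7.108+1.160j
aux → i_V1=-0.6497+0.02527j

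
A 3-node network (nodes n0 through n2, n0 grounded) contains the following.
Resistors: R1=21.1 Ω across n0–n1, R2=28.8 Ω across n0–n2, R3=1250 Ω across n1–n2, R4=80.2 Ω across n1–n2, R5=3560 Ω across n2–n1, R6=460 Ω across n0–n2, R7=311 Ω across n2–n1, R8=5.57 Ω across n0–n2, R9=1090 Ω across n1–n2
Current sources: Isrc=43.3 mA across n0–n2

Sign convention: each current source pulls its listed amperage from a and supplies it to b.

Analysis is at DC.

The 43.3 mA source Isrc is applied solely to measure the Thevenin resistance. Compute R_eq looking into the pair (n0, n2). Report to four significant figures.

Apply KCL at each of the 2 non-ground nodes and solve the resulting linear system.
Node n1: branches {R1, R3, R4, R5, R7, R9} → V_1 = 0.05131
Node n2: branches {R2, R3, R4, R5, R6, R7, R8, R9, Isrc} → V_2 = 0.1888

R_eq = 4.361 Ω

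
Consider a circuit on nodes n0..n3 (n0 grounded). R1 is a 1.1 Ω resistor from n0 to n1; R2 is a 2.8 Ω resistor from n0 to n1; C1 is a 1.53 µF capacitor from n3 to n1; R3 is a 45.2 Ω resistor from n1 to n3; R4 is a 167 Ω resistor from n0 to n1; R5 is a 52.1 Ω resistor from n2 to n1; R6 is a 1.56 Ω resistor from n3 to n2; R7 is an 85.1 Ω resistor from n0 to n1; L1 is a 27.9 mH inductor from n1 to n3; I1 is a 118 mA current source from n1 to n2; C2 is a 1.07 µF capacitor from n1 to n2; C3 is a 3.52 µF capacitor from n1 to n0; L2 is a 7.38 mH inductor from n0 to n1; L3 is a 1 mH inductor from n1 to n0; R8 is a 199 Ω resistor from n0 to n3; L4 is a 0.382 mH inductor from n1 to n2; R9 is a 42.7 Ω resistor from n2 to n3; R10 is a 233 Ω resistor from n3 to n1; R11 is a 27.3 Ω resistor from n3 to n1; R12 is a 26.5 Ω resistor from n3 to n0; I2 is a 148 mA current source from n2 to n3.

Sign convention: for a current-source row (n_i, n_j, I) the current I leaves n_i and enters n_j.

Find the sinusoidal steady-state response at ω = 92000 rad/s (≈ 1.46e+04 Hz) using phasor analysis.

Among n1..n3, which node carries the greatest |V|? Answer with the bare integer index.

MNA unknowns: 3 node voltages V₁..V_3
R1: Y=0.9091+0.000j on G[0,1]
R2: Y=0.3571+0.000j on G[0,1]
C1: Y=0.000+0.1408j on G[3,1]
R3: Y=0.02212+0.000j on G[1,3]
R4: Y=0.005988+0.000j on G[0,1]
R5: Y=0.01919+0.000j on G[2,1]
R6: Y=0.6410+0.000j on G[3,2]
R7: Y=0.01175+0.000j on G[0,1]
L1: Y=0.000-0.0003896j on G[1,3]
I1: z[1]−=0.118, z[2]+=0.118
C2: Y=0.000+0.09844j on G[1,2]
C3: Y=0.000+0.3238j on G[1,0]
L2: Y=0.000-0.001473j on G[0,1]
L3: Y=0.000-0.01087j on G[1,0]
R8: Y=0.005025+0.000j on G[0,3]
L4: Y=0.000-0.02845j on G[1,2]
R9: Y=0.02342+0.000j on G[2,3]
R10: Y=0.004292+0.000j on G[3,1]
R11: Y=0.03663+0.000j on G[3,1]
R12: Y=0.03774+0.000j on G[3,0]
I2: z[2]−=0.148, z[3]+=0.148
solve → V1=-0.005356+0.01439j, V2=0.1717-0.3997j, V3=0.2656-0.3930j

3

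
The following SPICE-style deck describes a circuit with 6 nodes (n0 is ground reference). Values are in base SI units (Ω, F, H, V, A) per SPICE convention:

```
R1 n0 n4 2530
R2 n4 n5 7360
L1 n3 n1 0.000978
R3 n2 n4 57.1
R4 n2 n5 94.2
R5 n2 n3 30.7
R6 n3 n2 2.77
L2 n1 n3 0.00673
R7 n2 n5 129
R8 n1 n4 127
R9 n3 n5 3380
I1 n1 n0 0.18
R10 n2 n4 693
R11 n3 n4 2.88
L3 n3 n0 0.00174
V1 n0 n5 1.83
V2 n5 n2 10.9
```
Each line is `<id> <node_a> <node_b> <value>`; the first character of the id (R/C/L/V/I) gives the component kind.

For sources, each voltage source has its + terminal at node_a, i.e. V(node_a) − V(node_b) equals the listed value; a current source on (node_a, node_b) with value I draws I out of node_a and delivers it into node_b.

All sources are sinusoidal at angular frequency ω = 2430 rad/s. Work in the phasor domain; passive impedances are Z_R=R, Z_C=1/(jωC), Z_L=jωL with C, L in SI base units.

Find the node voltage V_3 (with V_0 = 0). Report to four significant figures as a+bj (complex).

-9.890-5.672j V

MNA unknowns: 5 node voltages V₁..V_5 plus 2 source currents (V1, V2)
R1: Y=0.0003953+0.000j on G[0,4]
R2: Y=0.0001359+0.000j on G[4,5]
L1: Y=0.000-0.4208j on G[3,1]
R3: Y=0.01751+0.000j on G[2,4]
R4: Y=0.01062+0.000j on G[2,5]
R5: Y=0.03257+0.000j on G[2,3]
R6: Y=0.3610+0.000j on G[3,2]
L2: Y=0.000-0.06115j on G[1,3]
R7: Y=0.007752+0.000j on G[2,5]
R8: Y=0.007874+0.000j on G[1,4]
R9: Y=0.0002959+0.000j on G[3,5]
I1: z[1]−=0.18, z[0]+=0.18
R10: Y=0.001443+0.000j on G[2,4]
R11: Y=0.3472+0.000j on G[3,4]
L3: Y=0.000-0.2365j on G[3,0]
V1: row V0−V5=1.83, i_V1 at 0,5
V2: row V5−V2=10.9, i_V2 at 5,2
solve → V1=-9.901-6.048j, V2=-12.73+0.000j, V3=-9.890-5.672j, V4=-10.02-5.385j, V5=-1.830+0.000j
aux → i_V1=-1.165+2.337j, i_V2=-1.369+2.335j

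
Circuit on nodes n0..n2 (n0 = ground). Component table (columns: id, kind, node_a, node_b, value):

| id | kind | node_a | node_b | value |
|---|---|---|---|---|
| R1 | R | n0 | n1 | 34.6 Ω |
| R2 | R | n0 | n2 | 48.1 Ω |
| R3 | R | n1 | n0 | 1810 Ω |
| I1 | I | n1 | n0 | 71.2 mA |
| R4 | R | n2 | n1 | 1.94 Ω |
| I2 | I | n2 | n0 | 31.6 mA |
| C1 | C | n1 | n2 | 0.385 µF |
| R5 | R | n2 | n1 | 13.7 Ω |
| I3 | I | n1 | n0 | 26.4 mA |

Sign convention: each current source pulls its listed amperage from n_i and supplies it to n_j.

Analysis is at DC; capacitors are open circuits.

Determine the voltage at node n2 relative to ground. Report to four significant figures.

-2.550 V

Element admittances at DC:
  Y(R1) = 0.02890 S between n0,n1
  Y(R2) = 0.02079 S between n0,n2
  Y(R3) = 0.0005525 S between n1,n0
  I1: injects 0.0712 A into n0 (from n1)
  Y(R4) = 0.5155 S between n2,n1
  I2: injects 0.0316 A into n0 (from n2)
  Y(C1) = 0.000 S between n1,n2
  Y(R5) = 0.07299 S between n2,n1
  I3: injects 0.0264 A into n0 (from n1)
Assemble and solve the 2×2 MNA system:
  V(n1)=-2.586  V(n2)=-2.550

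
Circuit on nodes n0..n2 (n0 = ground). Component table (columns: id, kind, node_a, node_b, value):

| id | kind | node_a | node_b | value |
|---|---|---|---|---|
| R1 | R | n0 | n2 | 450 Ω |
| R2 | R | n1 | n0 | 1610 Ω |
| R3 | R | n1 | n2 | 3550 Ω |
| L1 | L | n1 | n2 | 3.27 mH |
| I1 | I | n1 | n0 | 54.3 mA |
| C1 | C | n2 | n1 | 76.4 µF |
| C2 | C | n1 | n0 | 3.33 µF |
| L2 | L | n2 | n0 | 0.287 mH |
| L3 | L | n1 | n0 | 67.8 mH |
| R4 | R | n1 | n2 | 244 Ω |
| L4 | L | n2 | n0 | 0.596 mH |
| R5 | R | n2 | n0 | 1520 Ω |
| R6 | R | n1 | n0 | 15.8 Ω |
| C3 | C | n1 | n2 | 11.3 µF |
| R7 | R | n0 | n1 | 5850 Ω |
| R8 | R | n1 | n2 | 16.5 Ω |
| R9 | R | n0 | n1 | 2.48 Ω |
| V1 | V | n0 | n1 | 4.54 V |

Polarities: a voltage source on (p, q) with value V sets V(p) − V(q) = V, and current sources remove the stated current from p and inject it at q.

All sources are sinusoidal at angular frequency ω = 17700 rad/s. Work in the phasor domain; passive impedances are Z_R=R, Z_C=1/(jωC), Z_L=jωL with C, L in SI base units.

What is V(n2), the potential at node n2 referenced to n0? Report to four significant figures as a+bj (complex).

MNA unknowns: 2 node voltages V₁..V_2 plus 1 source current (V1)
R1: Y=0.002222+0.000j on G[0,2]
R2: Y=0.0006211+0.000j on G[1,0]
R3: Y=0.0002817+0.000j on G[1,2]
L1: Y=0.000-0.01728j on G[1,2]
I1: z[1]−=0.0543, z[0]+=0.0543
C1: Y=0.000+1.352j on G[2,1]
C2: Y=0.000+0.05894j on G[1,0]
L2: Y=0.000-0.1969j on G[2,0]
L3: Y=0.000-0.0008333j on G[1,0]
R4: Y=0.004098+0.000j on G[1,2]
L4: Y=0.000-0.09479j on G[2,0]
R5: Y=0.0006579+0.000j on G[2,0]
R6: Y=0.06329+0.000j on G[1,0]
C3: Y=0.000+0.2000j on G[1,2]
R7: Y=0.0001709+0.000j on G[0,1]
R8: Y=0.06061+0.000j on G[1,2]
R9: Y=0.4032+0.000j on G[0,1]
V1: row V0−V1=4.54, i_V1 at 0,1
solve → V1=-4.540+0.000j, V2=-5.601-0.06844j
aux → i_V1=-2.103+1.370j

-5.601-0.06844j V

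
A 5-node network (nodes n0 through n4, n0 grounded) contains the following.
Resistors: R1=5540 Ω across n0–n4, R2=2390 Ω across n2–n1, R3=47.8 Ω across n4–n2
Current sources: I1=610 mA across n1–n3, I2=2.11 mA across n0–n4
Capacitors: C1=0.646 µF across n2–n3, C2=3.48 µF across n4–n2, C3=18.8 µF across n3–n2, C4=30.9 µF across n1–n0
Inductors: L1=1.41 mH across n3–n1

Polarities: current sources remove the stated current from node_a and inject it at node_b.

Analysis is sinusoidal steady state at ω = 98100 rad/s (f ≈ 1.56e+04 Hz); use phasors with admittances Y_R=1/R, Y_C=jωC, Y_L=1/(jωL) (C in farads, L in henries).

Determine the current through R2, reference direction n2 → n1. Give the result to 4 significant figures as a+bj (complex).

0.002904+0.03519j A

Element admittances at ω=98100 rad/s:
  Y(R1) = 0.0001805+0.000j S between n0,n4
  I1: injects 0.61 A into n3 (from n1)
  Y(R2) = 0.0004184+0.000j S between n2,n1
  Y(C1) = 0.000+0.06337j S between n2,n3
  Y(C2) = 0.000+0.3414j S between n4,n2
  Y(L1) = 0.000-0.007230j S between n3,n1
  Y(C3) = 0.000+1.844j S between n3,n2
  Y(R3) = 0.02092+0.000j S between n4,n2
  Y(C4) = 0.000+3.031j S between n1,n0
  I2: injects 0.00211 A into n4 (from n0)
Assemble and solve the 4×4 MNA system:
  V(n1)=-0.005007-0.0002857j  V(n2)=6.935+84.09j  V(n3)=6.962+84.09j  V(n4)=6.891+84.09j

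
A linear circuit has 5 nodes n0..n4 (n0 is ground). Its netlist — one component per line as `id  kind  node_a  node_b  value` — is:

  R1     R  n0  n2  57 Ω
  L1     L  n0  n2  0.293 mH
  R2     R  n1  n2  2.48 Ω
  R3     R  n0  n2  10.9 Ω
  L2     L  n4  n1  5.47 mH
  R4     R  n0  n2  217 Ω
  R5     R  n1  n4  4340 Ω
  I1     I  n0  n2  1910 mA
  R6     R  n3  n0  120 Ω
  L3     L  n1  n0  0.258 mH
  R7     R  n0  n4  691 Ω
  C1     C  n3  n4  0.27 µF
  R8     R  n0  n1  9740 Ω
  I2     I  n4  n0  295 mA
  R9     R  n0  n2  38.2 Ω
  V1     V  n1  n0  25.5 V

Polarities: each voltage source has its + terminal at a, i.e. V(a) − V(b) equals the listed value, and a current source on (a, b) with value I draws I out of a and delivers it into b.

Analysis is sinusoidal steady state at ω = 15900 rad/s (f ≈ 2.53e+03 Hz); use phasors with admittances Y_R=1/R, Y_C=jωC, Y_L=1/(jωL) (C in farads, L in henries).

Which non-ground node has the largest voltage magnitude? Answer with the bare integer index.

MNA unknowns: 4 node voltages V₁..V_4 plus 1 source current (V1)
R1: Y=0.01754+0.000j on G[0,2]
L1: Y=0.000-0.2147j on G[0,2]
R2: Y=0.4032+0.000j on G[1,2]
R3: Y=0.09174+0.000j on G[0,2]
L2: Y=0.000-0.01150j on G[4,1]
R4: Y=0.004608+0.000j on G[0,2]
R5: Y=0.0002304+0.000j on G[1,4]
I1: z[0]−=1.91, z[2]+=1.91
R6: Y=0.008333+0.000j on G[3,0]
L3: Y=0.000-0.2438j on G[1,0]
R7: Y=0.001447+0.000j on G[0,4]
C1: Y=0.000+0.004293j on G[3,4]
R8: Y=0.0001027+0.000j on G[0,1]
I2: z[4]−=0.295, z[0]+=0.295
R9: Y=0.02618+0.000j on G[0,2]
V1: row V1−V0=25.5, i_V1 at 1,0
solve → V1=25.50+0.000j, V2=19.41+7.669j, V3=21.36-1.780j, V4=17.90-43.24j
aux → i_V1=-2.957+9.386j

4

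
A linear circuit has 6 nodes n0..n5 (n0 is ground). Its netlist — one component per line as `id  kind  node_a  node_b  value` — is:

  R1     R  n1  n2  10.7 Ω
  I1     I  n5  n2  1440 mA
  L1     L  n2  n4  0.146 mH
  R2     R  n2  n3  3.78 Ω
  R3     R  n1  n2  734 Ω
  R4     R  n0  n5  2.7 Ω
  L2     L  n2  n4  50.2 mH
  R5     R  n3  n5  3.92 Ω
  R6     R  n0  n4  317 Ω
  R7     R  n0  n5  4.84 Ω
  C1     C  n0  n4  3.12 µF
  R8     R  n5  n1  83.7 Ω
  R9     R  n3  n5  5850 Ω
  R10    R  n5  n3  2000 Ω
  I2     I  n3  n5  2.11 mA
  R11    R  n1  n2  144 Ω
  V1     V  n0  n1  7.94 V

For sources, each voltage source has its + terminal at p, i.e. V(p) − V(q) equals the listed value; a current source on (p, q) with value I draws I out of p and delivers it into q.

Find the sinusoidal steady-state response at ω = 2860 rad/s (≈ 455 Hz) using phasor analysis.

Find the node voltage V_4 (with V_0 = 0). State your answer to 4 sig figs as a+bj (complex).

Element admittances at ω=2860 rad/s:
  Y(R1) = 0.09346+0.000j S between n1,n2
  I1: injects 1.44 A into n2 (from n5)
  Y(L1) = 0.000-2.395j S between n2,n4
  Y(R2) = 0.2646+0.000j S between n2,n3
  Y(R3) = 0.001362+0.000j S between n1,n2
  Y(R4) = 0.3704+0.000j S between n0,n5
  Y(L2) = 0.000-0.006965j S between n2,n4
  Y(R5) = 0.2551+0.000j S between n3,n5
  Y(R6) = 0.003155+0.000j S between n0,n4
  Y(R7) = 0.2066+0.000j S between n0,n5
  Y(C1) = 0.000+0.008923j S between n0,n4
  Y(R8) = 0.01195+0.000j S between n5,n1
  Y(R9) = 0.0001709+0.000j S between n3,n5
  Y(R10) = 0.0005000+0.000j S between n5,n3
  I2: injects 0.00211 A into n5 (from n3)
  Y(R11) = 0.006944+0.000j S between n1,n2
  V1: constraint V(n0)−V(n1) = 7.94
Assemble and solve the 6×6 MNA system:
  V(n1)=-7.940+0.000j  V(n2)=1.669-0.07064j  V(n3)=-0.05596-0.04220j  V(n4)=1.675-0.07311j  V(n5)=-1.831-0.01278j
  i(V1)=-1.051+0.007341j

1.675-0.07311j V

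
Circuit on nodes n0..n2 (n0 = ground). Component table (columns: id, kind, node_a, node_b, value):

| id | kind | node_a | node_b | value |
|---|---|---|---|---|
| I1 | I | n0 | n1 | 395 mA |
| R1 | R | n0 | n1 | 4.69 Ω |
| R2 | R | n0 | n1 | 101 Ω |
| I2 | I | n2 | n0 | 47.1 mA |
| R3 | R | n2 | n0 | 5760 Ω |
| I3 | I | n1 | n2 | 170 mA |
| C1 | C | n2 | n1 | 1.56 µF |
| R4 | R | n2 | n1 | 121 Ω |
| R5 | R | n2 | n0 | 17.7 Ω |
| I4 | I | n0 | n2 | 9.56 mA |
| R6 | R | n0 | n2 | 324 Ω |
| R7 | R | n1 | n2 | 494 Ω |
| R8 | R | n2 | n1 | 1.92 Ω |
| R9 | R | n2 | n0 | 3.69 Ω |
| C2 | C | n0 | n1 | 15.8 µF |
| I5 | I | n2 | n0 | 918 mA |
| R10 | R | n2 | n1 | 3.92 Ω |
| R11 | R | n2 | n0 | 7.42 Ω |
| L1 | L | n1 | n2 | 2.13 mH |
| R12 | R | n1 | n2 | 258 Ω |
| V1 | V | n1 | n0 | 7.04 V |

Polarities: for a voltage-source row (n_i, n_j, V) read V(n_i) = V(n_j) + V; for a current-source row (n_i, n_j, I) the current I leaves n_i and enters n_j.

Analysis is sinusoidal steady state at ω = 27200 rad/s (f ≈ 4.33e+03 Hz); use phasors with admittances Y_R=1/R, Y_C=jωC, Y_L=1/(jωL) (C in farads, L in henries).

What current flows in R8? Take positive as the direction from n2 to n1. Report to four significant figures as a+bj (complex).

MNA unknowns: 2 node voltages V₁..V_2 plus 1 source current (V1)
I1: z[0]−=0.395, z[1]+=0.395
R1: Y=0.2132+0.000j on G[0,1]
R2: Y=0.009901+0.000j on G[0,1]
I2: z[2]−=0.0471, z[0]+=0.0471
R3: Y=0.0001736+0.000j on G[2,0]
I3: z[1]−=0.17, z[2]+=0.17
C1: Y=0.000+0.04243j on G[2,1]
R4: Y=0.008264+0.000j on G[2,1]
R5: Y=0.05650+0.000j on G[2,0]
I4: z[0]−=0.00956, z[2]+=0.00956
R6: Y=0.003086+0.000j on G[0,2]
R7: Y=0.002024+0.000j on G[1,2]
R8: Y=0.5208+0.000j on G[2,1]
R9: Y=0.2710+0.000j on G[2,0]
C2: Y=0.000+0.4298j on G[0,1]
I5: z[2]−=0.918, z[0]+=0.918
R10: Y=0.2551+0.000j on G[2,1]
R11: Y=0.1348+0.000j on G[2,0]
L1: Y=0.000-0.01726j on G[1,2]
R12: Y=0.003876+0.000j on G[1,2]
V1: row V1−V0=7.04, i_V1 at 1,0
solve → V1=7.040+0.000j, V2=3.806+0.06484j
aux → i_V1=-3.903-3.056j

-1.685+0.03377j A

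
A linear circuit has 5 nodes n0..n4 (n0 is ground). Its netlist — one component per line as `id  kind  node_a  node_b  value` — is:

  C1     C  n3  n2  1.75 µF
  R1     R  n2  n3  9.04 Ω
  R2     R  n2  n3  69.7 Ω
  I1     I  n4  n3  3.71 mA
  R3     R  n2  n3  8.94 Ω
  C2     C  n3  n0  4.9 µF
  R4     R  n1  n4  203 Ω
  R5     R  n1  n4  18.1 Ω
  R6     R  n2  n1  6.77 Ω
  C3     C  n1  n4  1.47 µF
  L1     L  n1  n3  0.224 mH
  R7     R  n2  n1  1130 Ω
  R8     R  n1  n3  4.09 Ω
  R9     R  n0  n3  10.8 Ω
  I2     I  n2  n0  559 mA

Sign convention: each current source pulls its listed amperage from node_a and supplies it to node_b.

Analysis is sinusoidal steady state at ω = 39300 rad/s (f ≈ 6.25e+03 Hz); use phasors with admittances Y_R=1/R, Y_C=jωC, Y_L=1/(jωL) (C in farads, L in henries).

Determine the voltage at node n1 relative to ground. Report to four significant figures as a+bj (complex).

-1.740+2.282j V

Element admittances at ω=39300 rad/s:
  Y(C1) = 0.000+0.06878j S between n3,n2
  Y(R1) = 0.1106+0.000j S between n2,n3
  Y(R2) = 0.01435+0.000j S between n2,n3
  I1: injects 0.00371 A into n3 (from n4)
  Y(R3) = 0.1119+0.000j S between n2,n3
  Y(C2) = 0.000+0.1926j S between n3,n0
  Y(R4) = 0.004926+0.000j S between n1,n4
  Y(R5) = 0.05525+0.000j S between n1,n4
  Y(R6) = 0.1477+0.000j S between n2,n1
  Y(C3) = 0.000+0.05777j S between n1,n4
  Y(L1) = 0.000-0.1136j S between n1,n3
  Y(R7) = 0.0008850+0.000j S between n2,n1
  Y(R8) = 0.2445+0.000j S between n1,n3
  Y(R9) = 0.09259+0.000j S between n0,n3
  I2: injects 0.559 A into n0 (from n2)
Assemble and solve the 4×4 MNA system:
  V(n1)=-1.740+2.282j  V(n2)=-2.771+2.621j  V(n3)=-1.134+2.358j  V(n4)=-1.772+2.313j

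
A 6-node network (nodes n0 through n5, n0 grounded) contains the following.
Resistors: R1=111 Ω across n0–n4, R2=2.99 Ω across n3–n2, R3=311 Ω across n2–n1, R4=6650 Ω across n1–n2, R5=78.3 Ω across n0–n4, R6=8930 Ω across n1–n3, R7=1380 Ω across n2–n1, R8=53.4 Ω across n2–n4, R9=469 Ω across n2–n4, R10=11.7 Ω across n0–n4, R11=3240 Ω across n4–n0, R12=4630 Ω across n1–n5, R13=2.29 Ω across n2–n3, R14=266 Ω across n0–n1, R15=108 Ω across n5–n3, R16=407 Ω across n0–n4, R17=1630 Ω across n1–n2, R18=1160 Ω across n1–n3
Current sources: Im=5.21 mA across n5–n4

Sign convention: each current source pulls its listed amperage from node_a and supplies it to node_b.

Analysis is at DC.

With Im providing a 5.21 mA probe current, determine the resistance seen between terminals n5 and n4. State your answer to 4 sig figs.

Apply KCL at each of the 5 non-ground nodes and solve the resulting linear system.
Node n1: branches {R3, R4, R6, R7, R12, R14, R17, R18} → V_1 = -0.1464
Node n2: branches {R2, R3, R4, R7, R8, R9, R13, R17} → V_2 = -0.2184
Node n3: branches {R2, R6, R13, R15, R18} → V_3 = -0.2249
Node n4: branches {R1, R5, R8, R9, R10, R11, R16, Im} → V_4 = 0.005003
Node n5: branches {R12, R15, Im} → V_5 = -0.7729

R_eq = 149.3 Ω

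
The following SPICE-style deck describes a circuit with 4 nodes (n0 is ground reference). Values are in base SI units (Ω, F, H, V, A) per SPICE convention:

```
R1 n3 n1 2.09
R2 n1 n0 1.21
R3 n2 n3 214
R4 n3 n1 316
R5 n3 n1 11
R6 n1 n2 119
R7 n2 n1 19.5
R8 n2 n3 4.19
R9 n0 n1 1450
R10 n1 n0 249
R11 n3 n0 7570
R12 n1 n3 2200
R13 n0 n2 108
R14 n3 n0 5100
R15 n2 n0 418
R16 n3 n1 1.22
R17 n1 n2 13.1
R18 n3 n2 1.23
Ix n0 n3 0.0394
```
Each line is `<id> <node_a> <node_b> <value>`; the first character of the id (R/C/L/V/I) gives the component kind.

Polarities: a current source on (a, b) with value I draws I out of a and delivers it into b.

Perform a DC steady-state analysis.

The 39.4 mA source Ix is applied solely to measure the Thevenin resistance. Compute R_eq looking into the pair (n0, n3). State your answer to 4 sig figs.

Apply KCL at each of the 3 non-ground nodes and solve the resulting linear system.
Node n1: branches {R1, R2, R4, R5, R6, R7, R9, R10, R12, R16, R17} → V_1 = 0.04642
Node n2: branches {R3, R6, R7, R8, R13, R15, R17, R18} → V_2 = 0.06839
Node n3: branches {R1, R3, R4, R5, R8, R11, R12, R14, R16, R18, Ix} → V_3 = 0.07197

R_eq = 1.827 Ω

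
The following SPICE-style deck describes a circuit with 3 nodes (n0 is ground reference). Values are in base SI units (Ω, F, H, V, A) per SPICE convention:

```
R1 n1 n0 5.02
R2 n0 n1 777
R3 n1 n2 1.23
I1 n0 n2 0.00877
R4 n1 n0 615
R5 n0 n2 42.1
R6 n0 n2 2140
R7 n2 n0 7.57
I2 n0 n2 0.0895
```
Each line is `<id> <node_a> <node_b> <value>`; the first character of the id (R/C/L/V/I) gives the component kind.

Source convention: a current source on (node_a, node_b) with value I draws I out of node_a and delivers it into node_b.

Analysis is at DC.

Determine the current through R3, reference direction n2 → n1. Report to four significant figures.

Apply KCL at each of the 2 non-ground nodes and solve the resulting linear system.
Node n1: branches {R1, R2, R3, R4} → V_1 = 0.2473
Node n2: branches {R3, I1, R5, R6, R7, I2} → V_2 = 0.3088

0.04999 A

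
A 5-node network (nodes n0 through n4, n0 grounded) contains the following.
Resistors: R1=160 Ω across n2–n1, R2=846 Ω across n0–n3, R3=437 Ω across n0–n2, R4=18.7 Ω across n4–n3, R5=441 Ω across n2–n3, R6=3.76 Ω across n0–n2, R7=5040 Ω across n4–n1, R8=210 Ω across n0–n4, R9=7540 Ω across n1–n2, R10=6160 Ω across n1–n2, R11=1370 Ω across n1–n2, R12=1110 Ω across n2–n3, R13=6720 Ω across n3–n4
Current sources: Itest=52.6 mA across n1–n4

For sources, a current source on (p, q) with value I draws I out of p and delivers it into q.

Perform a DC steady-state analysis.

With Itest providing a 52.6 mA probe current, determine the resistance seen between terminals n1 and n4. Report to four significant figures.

MNA unknowns: 4 node voltages V₁..V_4
R1: Y=0.006250 on G[2,1]
R2: Y=0.001182 on G[0,3]
R3: Y=0.002288 on G[0,2]
R4: Y=0.05348 on G[4,3]
R5: Y=0.002268 on G[2,3]
R6: Y=0.2660 on G[0,2]
R7: Y=0.0001984 on G[4,1]
R8: Y=0.004762 on G[0,4]
R9: Y=0.0001326 on G[1,2]
R10: Y=0.0001623 on G[1,2]
R11: Y=0.0007299 on G[1,2]
R12: Y=0.0009009 on G[2,3]
R13: Y=0.0001488 on G[3,4]
Itest: z[1]−=0.0526, z[4]+=0.0526
solve → V1=-7.008, V2=-0.1235, V3=5.228, V4=5.660

R_eq = 240.8 Ω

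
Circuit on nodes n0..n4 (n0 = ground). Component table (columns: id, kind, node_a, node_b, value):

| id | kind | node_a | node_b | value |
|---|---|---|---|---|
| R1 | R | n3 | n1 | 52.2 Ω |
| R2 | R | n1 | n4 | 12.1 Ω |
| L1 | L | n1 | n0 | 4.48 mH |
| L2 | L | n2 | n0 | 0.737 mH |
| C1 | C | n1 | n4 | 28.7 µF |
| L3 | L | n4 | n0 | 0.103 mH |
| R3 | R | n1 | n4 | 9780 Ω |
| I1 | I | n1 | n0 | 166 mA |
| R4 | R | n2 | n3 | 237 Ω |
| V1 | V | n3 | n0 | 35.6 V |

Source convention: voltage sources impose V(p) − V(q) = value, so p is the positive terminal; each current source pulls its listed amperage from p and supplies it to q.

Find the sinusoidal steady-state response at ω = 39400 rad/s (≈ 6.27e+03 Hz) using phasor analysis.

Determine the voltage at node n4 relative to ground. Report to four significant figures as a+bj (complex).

Element admittances at ω=39400 rad/s:
  Y(R1) = 0.01916+0.000j S between n3,n1
  Y(R2) = 0.08264+0.000j S between n1,n4
  Y(L1) = 0.000-0.005665j S between n1,n0
  Y(L2) = 0.000-0.03444j S between n2,n0
  Y(C1) = 0.000+1.131j S between n1,n4
  Y(L3) = 0.000-0.2464j S between n4,n0
  Y(R3) = 0.0001022+0.000j S between n1,n4
  I1: injects 0.166 A into n0 (from n1)
  Y(R4) = 0.004219+0.000j S between n2,n3
  V1: constraint V(n3)−V(n0) = 35.6
Assemble and solve the 5×5 MNA system:
  V(n1)=0.1277+1.602j  V(n2)=0.5265+4.297j  V(n3)=35.60+0.000j  V(n4)=0.1216+2.047j
  i(V1)=-0.8275+0.04881j

0.1216+2.047j V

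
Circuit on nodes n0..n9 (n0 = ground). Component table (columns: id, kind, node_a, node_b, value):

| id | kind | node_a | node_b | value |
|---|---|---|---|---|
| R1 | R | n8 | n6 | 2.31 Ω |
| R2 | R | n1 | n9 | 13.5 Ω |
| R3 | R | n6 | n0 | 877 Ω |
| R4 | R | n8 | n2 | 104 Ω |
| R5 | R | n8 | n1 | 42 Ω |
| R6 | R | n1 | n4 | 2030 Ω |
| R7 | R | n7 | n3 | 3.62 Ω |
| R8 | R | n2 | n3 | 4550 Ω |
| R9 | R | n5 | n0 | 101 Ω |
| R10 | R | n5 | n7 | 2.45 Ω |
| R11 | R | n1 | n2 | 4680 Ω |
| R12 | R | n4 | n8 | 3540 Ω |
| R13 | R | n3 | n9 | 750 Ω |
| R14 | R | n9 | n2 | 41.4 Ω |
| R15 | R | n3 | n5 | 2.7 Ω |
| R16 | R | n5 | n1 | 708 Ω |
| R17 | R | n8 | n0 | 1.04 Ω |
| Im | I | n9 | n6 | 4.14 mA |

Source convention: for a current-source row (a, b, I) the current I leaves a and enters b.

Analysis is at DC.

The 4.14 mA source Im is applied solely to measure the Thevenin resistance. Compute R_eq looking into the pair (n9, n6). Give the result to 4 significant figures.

Apply KCL at each of the 9 non-ground nodes and solve the resulting linear system.
Node n1: branches {R2, R5, R6, R11, R16} → V_1 = -0.1155
Node n2: branches {R4, R8, R11, R14} → V_2 = -0.1100
Node n3: branches {R7, R8, R13, R15} → V_3 = -0.03087
Node n4: branches {R6, R12} → V_4 = -0.07327
Node n5: branches {R9, R10, R15, R16} → V_5 = -0.03053
Node n6: branches {R1, R3, Im} → V_6 = 0.009840
Node n7: branches {R7, R10} → V_7 = -0.03067
Node n8: branches {R1, R4, R5, R12, R17} → V_8 = 0.0003027
Node n9: branches {R2, R13, R14, Im} → V_9 = -0.1546

R_eq = 39.72 Ω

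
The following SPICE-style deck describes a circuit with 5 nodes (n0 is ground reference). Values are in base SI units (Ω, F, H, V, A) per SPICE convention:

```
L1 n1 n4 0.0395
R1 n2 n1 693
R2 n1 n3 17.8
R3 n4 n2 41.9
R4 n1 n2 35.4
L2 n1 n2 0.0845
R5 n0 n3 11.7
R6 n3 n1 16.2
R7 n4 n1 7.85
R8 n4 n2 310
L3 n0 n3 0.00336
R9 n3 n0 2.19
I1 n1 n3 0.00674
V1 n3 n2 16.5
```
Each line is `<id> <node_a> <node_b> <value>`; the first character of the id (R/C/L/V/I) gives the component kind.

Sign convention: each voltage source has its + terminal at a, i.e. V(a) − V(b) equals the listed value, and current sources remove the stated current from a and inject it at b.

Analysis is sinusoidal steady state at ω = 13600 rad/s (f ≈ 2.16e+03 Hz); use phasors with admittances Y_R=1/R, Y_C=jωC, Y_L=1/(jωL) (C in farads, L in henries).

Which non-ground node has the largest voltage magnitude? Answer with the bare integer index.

MNA unknowns: 4 node voltages V₁..V_4 plus 1 source current (V1)
L1: Y=0.000-0.001862j on G[1,4]
R1: Y=0.001443+0.000j on G[2,1]
R2: Y=0.05618+0.000j on G[1,3]
R3: Y=0.02387+0.000j on G[4,2]
R4: Y=0.02825+0.000j on G[1,2]
L2: Y=0.000-0.0008702j on G[1,2]
R5: Y=0.08547+0.000j on G[0,3]
R6: Y=0.06173+0.000j on G[3,1]
R7: Y=0.1274+0.000j on G[4,1]
R8: Y=0.003226+0.000j on G[4,2]
L3: Y=0.000-0.02188j on G[0,3]
R9: Y=0.4566+0.000j on G[3,0]
I1: z[1]−=0.00674, z[3]+=0.00674
V1: row V3−V2=16.5, i_V1 at 3,2
solve → V1=-5.092+0.06226j, V2=-16.50+0.000j, V3=0.000+0.000j, V4=-7.092+0.02723j
aux → i_V1=-0.5937+0.007341j

2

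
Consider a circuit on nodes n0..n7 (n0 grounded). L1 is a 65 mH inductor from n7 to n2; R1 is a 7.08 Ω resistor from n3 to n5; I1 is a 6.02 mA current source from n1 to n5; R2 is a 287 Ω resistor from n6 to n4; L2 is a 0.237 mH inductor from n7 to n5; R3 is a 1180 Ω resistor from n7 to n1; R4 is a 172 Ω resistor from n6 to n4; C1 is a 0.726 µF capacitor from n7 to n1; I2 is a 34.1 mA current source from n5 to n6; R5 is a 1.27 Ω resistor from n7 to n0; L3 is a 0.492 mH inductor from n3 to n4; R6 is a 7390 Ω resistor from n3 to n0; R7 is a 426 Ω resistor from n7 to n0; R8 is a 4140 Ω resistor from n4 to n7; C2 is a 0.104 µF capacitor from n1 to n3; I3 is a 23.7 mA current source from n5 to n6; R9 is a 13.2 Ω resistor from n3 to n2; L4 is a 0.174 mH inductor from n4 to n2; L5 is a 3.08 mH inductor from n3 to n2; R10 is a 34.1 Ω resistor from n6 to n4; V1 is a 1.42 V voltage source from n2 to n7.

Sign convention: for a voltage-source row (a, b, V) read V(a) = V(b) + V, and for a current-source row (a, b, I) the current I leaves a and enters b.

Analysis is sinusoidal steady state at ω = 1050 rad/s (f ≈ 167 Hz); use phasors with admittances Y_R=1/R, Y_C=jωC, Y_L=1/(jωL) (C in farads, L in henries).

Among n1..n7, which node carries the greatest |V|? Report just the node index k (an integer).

MNA unknowns: 7 node voltages V₁..V_7 plus 1 source current (V1)
L1: Y=0.000-0.01465j on G[7,2]
R1: Y=0.1412+0.000j on G[3,5]
I1: z[1]−=0.00602, z[5]+=0.00602
R2: Y=0.003484+0.000j on G[6,4]
L2: Y=0.000-4.018j on G[7,5]
R3: Y=0.0008475+0.000j on G[7,1]
R4: Y=0.005814+0.000j on G[6,4]
C1: Y=0.000+0.0007623j on G[7,1]
I2: z[5]−=0.0341, z[6]+=0.0341
R5: Y=0.7874+0.000j on G[7,0]
L3: Y=0.000-1.936j on G[3,4]
R6: Y=0.0001353+0.000j on G[3,0]
R7: Y=0.002347+0.000j on G[7,0]
R8: Y=0.0002415+0.000j on G[4,7]
C2: Y=0.000+0.0001092j on G[1,3]
I3: z[5]−=0.0237, z[6]+=0.0237
R9: Y=0.07576+0.000j on G[3,2]
L4: Y=0.000-5.473j on G[4,2]
L5: Y=0.000-0.3092j on G[3,2]
R10: Y=0.02933+0.000j on G[6,4]
V1: row V2−V7=1.42, i_V1 at 2,7
solve → V1=-3.356+3.632j, V2=1.420+1.793e-05j, V3=1.404-0.1047j, V4=1.416-0.01957j, V5=0.004714+0.03632j, V6=2.912-0.01957j, V7=-0.0002406+1.793e-05j
aux → i_V1=-0.1408+0.04022j

1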